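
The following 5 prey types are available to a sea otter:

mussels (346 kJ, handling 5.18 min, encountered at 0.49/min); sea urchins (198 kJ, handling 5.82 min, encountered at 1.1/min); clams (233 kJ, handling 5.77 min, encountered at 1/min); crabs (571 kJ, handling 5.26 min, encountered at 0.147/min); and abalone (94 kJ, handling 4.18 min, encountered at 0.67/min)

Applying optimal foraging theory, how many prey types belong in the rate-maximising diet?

2

E/h in descending order: crabs 109, mussels 66.8, clams 40.4, sea urchins 34, abalone 22.5 kJ/min. The optimal diet is the largest prefix of this list for which every included type satisfies E_i/h_i > R on the types above it.
Rate on top 1: 47.34. mussels: 66.8 > 47.34 → include.
Rate on top 2: 58.79. clams: 40.4 < 58.79 → exclude; stop.
Optimal diet: crabs, mussels — 2 of 5 types.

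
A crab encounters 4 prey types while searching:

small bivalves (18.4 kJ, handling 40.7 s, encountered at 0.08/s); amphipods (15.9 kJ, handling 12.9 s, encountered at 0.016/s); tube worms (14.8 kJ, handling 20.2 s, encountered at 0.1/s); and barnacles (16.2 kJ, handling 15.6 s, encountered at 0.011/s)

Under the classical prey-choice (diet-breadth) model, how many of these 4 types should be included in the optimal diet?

E/h in descending order: amphipods 1.23, barnacles 1.04, tube worms 0.733, small bivalves 0.452 kJ/s. The optimal diet is the largest prefix of this list for which every included type satisfies E_i/h_i > R on the types above it.
Rate on top 1: 0.2109. barnacles: 1.04 > 0.2109 → include.
Rate on top 2: 0.3139. tube worms: 0.733 > 0.3139 → include.
Rate on top 3: 0.5629. small bivalves: 0.452 < 0.5629 → exclude; stop.
Optimal diet: amphipods, barnacles, tube worms — 3 of 4 types.

3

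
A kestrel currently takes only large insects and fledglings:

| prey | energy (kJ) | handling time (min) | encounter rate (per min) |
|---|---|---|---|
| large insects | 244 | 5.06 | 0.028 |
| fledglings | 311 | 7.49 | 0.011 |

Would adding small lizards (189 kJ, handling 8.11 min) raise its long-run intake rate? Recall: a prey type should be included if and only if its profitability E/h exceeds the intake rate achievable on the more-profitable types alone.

Yes

On large insects and fledglings alone, R = ΣλE/(1+Σλh) = 10.25/1.224 = 8.376 kJ/min.
Profitability of small lizards: 189/8.11 = 23.3 kJ/min.
23.3 > 8.376, so adding small lizards raises the average — include it.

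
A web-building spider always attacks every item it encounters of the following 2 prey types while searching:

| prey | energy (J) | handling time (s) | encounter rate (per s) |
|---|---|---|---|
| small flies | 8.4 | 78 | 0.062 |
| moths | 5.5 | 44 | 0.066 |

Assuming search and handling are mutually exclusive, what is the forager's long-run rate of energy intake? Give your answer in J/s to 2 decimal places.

0.10 J/s

Energy encountered per unit search time: 0.062×8.4 + 0.066×5.5 = 0.8838 J/s.
Handling time per unit search time: 0.062×78 + 0.066×44 = 7.74.
Rate = 0.8838/(1 + 7.74) = 0.1011 J/s.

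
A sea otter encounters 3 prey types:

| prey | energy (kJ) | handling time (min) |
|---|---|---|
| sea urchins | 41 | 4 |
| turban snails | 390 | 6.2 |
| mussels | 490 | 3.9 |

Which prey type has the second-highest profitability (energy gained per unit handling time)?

In descending order of E/h:
mussels: 490/3.9 = 126 kJ/min
turban snails: 390/6.2 = 62.9 kJ/min
sea urchins: 41/4 = 10.2 kJ/min

turban snails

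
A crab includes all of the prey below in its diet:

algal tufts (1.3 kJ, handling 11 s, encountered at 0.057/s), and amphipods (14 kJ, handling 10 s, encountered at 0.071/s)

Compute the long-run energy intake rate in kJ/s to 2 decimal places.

Energy encountered per unit search time: 0.057×1.3 + 0.071×14 = 1.068 kJ/s.
Handling time per unit search time: 0.057×11 + 0.071×10 = 1.337.
Rate = 1.068/(1 + 1.337) = 0.457 kJ/s.

0.46 kJ/s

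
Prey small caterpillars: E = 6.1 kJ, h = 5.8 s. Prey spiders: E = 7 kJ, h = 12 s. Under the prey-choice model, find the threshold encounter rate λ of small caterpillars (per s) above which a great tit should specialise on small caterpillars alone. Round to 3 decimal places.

0.215 per s

Drop spiders once their profitability E₂/h₂ falls below the rate achievable on small caterpillars alone: E₂/h₂ = λE₁/(1 + λh₁).
Solve for λ: λE₁h₂ = E₂(1 + λh₁) → λ(E₁h₂ − E₂h₁) = E₂ → λ = E₂/(E₁h₂ − E₂h₁).
λ = 7/(6.1×12 − 7×5.8) = 7/32.6 = 0.2147 per s.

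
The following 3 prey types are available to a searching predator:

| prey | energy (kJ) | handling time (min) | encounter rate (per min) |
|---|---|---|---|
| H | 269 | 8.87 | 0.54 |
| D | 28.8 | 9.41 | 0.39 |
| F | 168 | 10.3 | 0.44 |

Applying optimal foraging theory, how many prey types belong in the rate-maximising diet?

Rank by E/h (kJ/min): H 30.3, F 16.3, D 3.06. Include each in turn until the next type's E/h falls below the running intake rate.
Rate on top 1: 25.09. F: 16.3 < 25.09 → exclude; stop.
Optimal diet: H — 1 of 3 types.

1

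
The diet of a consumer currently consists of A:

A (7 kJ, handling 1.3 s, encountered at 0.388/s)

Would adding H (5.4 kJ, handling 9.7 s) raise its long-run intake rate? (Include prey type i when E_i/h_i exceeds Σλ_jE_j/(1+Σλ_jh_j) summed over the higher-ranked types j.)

No

Current rate: (0.388×7)/(1 + 0.388×1.3) = 1.805 kJ/s.
H: E/h = 5.4/9.7 = 0.5567 kJ/s.
0.5567 < 1.805, so adding H would lower the average — exclude it.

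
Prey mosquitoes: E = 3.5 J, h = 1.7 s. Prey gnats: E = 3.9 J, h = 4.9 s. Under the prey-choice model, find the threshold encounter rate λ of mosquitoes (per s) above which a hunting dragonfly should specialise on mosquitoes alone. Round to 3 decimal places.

The zero-one rule: include gnats iff E₂/h₂ > λE₁/(1+λh₁). Equality gives the switch point.
λE₁h₂ = E₂ + λE₂h₁ ⇒ λ = E₂/(E₁h₂ − E₂h₁) = 3.9/(17.15 − 6.63) = 0.3707 per s.

0.371 per s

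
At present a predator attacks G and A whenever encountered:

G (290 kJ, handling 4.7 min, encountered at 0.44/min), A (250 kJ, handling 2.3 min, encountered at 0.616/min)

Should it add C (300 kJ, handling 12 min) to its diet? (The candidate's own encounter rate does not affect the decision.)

No

Intake rate on the current diet: R = (0.44×290 + 0.616×250) / (1 + 0.44×4.7 + 0.616×2.3) = 281.6/4.485 = 62.79 kJ/min.
Profitability of C: 300/12 = 25 kJ/min.
25 < 62.79, so adding C would lower the average — exclude it.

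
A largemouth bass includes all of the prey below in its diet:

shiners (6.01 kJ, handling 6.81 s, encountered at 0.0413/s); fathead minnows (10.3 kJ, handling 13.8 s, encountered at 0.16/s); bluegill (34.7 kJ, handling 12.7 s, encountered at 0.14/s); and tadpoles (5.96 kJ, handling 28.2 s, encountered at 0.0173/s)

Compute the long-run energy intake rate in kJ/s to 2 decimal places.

R = Σλ_iE_i / (1 + Σλ_ih_i)
Numerator: 0.0413×6.01 + 0.16×10.3 + 0.14×34.7 + 0.0173×5.96 = 6.857
Denominator: 1 + 0.0413×6.81 + 0.16×13.8 + 0.14×12.7 + 0.0173×28.2 = 5.755
R = 6.857/5.755 = 1.192 kJ/s

1.19 kJ/s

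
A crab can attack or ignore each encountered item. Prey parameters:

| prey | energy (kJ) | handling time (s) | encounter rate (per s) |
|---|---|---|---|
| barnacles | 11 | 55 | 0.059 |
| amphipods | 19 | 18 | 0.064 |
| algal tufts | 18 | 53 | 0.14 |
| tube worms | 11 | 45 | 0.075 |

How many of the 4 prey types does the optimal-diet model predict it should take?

1

Rank by E/h (kJ/s): amphipods 1.06, algal tufts 0.34, tube worms 0.244, barnacles 0.2. Include each in turn until the next type's E/h falls below the running intake rate.
Rate on top 1: 0.5651. algal tufts: 0.34 < 0.5651 → exclude; stop.
Optimal diet: amphipods — 1 of 4 types.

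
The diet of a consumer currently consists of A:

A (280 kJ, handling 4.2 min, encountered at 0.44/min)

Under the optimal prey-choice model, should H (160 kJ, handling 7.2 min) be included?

No

On A alone, R = ΣλE/(1+Σλh) = 123.2/2.848 = 43.26 kJ/min.
Profitability of H: 160/7.2 = 22.22 kJ/min.
Since 22.22 < R, time spent handling H is better spent searching.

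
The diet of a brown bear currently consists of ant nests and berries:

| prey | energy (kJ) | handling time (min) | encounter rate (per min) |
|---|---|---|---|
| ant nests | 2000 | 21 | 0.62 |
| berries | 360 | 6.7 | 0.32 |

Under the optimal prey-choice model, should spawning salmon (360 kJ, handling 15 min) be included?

No

Current rate: (0.62×2000 + 0.32×360)/(1 + 0.62×21 + 0.32×6.7) = 83.84 kJ/min.
spawning salmon: E/h = 360/15 = 24 kJ/min.
Since 24 < R, time spent handling spawning salmon is better spent searching.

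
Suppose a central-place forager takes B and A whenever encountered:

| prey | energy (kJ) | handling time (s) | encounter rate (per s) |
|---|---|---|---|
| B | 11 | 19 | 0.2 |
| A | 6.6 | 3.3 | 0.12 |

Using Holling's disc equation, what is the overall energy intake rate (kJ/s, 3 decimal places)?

Energy encountered per unit search time: 0.2×11 + 0.12×6.6 = 2.992 kJ/s.
Handling time per unit search time: 0.2×19 + 0.12×3.3 = 4.196.
Rate = 2.992/(1 + 4.196) = 0.5758 kJ/s.

0.576 kJ/s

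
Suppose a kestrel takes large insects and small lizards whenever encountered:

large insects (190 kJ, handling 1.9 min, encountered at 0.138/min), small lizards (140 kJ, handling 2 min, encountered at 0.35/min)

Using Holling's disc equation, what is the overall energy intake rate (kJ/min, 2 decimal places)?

38.33 kJ/min

Energy encountered per unit search time: 0.138×190 + 0.35×140 = 75.22 kJ/min.
Handling time per unit search time: 0.138×1.9 + 0.35×2 = 0.9622.
Rate = 75.22/(1 + 0.9622) = 38.33 kJ/min.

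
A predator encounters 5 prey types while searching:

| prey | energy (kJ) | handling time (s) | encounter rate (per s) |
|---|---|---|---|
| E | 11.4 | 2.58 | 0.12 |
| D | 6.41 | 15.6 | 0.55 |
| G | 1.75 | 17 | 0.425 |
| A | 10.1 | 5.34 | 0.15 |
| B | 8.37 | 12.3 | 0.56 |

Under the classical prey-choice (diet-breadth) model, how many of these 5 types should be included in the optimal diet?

2

Rank by E/h (kJ/s): E 4.42, A 1.89, B 0.68, D 0.411, G 0.103. Include each in turn until the next type's E/h falls below the running intake rate.
Rate on top 1: 1.045. A: 1.89 > 1.045 → include.
Rate on top 2: 1.366. B: 0.68 < 1.366 → exclude; stop.
Optimal diet: E, A — 2 of 5 types.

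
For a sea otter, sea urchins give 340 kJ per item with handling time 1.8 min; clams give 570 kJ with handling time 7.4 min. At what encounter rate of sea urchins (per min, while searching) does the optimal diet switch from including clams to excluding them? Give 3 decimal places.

At the threshold, the rate on sea urchins alone equals the profitability of clams: λ·340/(1 + λ·1.8) = 570/7.4 = 77.03.
Rearranging, λ(340 − 77.03×1.8) = 77.03, so λ = 77.03/201.4 = 0.3826 per min.

0.383 per min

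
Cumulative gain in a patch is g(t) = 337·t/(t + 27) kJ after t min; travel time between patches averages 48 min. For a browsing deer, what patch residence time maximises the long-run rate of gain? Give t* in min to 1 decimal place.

36.0 min

By the marginal value theorem, leave when the instantaneous gain rate g'(t) equals the habitat-wide average g(t)/(T + t).
g'(t) = 337·27/(t + 27)². Setting 337·27/(t+27)² = 337t/[(t+27)(48+t)] gives 27(48+t) = t(t+27), so t² = 27×48 = 1296.
t* = √1296 = 36 min.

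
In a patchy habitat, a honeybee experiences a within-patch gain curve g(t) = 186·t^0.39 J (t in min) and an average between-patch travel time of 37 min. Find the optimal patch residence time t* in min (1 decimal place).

By the marginal value theorem, leave when the instantaneous gain rate g'(t) equals the habitat-wide average g(t)/(T + t).
g'(t) = 0.39·186·t^-0.61. Setting 0.39·186·t^-0.61 = 186·t^0.39/(37+t) gives 0.39(37+t) = t, so 0.61·t = 0.39×37.
t* = 0.39×37/0.61 = 23.66 min.

23.7 min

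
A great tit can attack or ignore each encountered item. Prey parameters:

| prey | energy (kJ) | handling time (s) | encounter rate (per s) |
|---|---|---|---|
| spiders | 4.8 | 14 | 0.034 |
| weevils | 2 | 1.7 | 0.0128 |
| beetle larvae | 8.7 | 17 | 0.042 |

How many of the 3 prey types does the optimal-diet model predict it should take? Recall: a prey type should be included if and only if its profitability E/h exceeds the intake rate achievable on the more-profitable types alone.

3

E/h in descending order: weevils 1.18, beetle larvae 0.512, spiders 0.343 kJ/s. The optimal diet is the largest prefix of this list for which every included type satisfies E_i/h_i > R on the types above it.
Rate on top 1: 0.02505. beetle larvae: 0.512 > 0.02505 → include.
Rate on top 2: 0.2253. spiders: 0.343 > 0.2253 → include.
Optimal diet: weevils, beetle larvae, spiders — 3 of 3 types.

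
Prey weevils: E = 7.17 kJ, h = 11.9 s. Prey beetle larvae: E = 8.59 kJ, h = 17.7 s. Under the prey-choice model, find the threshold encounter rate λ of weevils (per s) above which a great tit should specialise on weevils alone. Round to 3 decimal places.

0.348 per s

At the threshold, the rate on weevils alone equals the profitability of beetle larvae: λ·7.17/(1 + λ·11.9) = 8.59/17.7 = 0.4853.
Rearranging, λ(7.17 − 0.4853×11.9) = 0.4853, so λ = 0.4853/1.395 = 0.3479 per s.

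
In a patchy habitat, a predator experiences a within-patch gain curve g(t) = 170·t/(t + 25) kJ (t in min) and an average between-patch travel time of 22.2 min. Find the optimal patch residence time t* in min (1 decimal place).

Optimal t* satisfies g'(t*) = g(t*)/(T + t*).
g'(t) = 170·25/(t + 25)². Setting 170·25/(t+25)² = 170t/[(t+25)(22.2+t)] gives 25(22.2+t) = t(t+25), so t² = 25×22.2 = 555.
t* = √555 = 23.56 min.

23.6 min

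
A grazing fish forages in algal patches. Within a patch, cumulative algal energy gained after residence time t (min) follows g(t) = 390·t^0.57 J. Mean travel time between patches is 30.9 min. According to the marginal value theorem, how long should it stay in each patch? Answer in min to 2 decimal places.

40.96 min

Maximise g(t)/(T+t): set derivative to zero → g'(t)(T+t) = g(t).
g'(t) = 0.57·390·t^-0.43. Setting 0.57·390·t^-0.43 = 390·t^0.57/(30.9+t) gives 0.57(30.9+t) = t, so 0.43·t = 0.57×30.9.
t* = 0.57×30.9/0.43 = 40.96 min.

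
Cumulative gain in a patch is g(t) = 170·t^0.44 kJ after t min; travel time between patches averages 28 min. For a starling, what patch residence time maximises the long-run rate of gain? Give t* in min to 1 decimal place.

By the marginal value theorem, leave when the instantaneous gain rate g'(t) equals the habitat-wide average g(t)/(T + t).
g'(t) = 0.44·170·t^-0.56. Setting 0.44·170·t^-0.56 = 170·t^0.44/(28+t) gives 0.44(28+t) = t, so 0.56·t = 0.44×28.
t* = 0.44×28/0.56 = 22 min.

22.0 min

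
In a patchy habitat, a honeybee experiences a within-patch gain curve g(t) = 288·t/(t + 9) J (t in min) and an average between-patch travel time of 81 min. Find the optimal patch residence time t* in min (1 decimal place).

27.0 min

Optimal t* satisfies g'(t*) = g(t*)/(T + t*).
g'(t) = 288·9/(t + 9)². Setting 288·9/(t+9)² = 288t/[(t+9)(81+t)] gives 9(81+t) = t(t+9), so t² = 9×81 = 729.
t* = √729 = 27 min.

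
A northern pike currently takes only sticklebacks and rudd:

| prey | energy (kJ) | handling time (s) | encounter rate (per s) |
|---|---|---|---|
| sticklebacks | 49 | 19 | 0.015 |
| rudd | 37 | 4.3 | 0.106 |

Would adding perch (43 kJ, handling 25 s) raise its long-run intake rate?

Intake rate on the current diet: R = (0.015×49 + 0.106×37) / (1 + 0.015×19 + 0.106×4.3) = 4.657/1.741 = 2.675 kJ/s.
perch: E/h = 43/25 = 1.72 kJ/s.
Since 1.72 < R, time spent handling perch is better spent searching.

No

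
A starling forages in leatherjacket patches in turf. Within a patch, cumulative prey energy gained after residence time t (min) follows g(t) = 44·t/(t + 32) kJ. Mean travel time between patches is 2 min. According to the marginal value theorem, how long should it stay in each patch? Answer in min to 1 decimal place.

Maximise g(t)/(T+t): set derivative to zero → g'(t)(T+t) = g(t).
g'(t) = 44·32/(t + 32)². Setting 44·32/(t+32)² = 44t/[(t+32)(2+t)] gives 32(2+t) = t(t+32), so t² = 32×2 = 64.
t* = √64 = 8 min.

8.0 min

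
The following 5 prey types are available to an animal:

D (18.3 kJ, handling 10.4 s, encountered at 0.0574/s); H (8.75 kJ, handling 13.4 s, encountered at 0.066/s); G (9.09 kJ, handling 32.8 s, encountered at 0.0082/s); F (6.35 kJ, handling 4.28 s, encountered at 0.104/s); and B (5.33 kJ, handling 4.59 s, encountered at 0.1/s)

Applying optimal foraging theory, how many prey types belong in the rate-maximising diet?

Rank by E/h (kJ/s): D 1.76, F 1.48, B 1.16, H 0.653, G 0.277. Include each in turn until the next type's E/h falls below the running intake rate.
Rate on top 1: 0.6578. F: 1.48 > 0.6578 → include.
Rate on top 2: 0.8378. B: 1.16 > 0.8378 → include.
Rate on top 3: 0.8971. H: 0.653 < 0.8971 → exclude; stop.
Optimal diet: D, F, B — 3 of 5 types.

3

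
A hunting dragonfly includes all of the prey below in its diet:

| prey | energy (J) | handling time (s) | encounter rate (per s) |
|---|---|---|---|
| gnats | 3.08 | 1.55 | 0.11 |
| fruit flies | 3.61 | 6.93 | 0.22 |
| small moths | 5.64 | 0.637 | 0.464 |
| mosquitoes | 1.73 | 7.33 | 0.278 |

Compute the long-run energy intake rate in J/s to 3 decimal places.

R = Σλ_iE_i / (1 + Σλ_ih_i)
Numerator: 0.11×3.08 + 0.22×3.61 + 0.464×5.64 + 0.278×1.73 = 4.231
Denominator: 1 + 0.11×1.55 + 0.22×6.93 + 0.464×0.637 + 0.278×7.33 = 5.028
R = 4.231/5.028 = 0.8414 J/s

0.841 J/s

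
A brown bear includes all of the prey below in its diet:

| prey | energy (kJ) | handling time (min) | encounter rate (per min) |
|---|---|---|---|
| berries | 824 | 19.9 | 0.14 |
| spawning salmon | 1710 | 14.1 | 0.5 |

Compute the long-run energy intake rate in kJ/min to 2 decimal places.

Energy encountered per unit search time: 0.14×824 + 0.5×1710 = 970.4 kJ/min.
Handling time per unit search time: 0.14×19.9 + 0.5×14.1 = 9.836.
Rate = 970.4/(1 + 9.836) = 89.55 kJ/min.

89.55 kJ/min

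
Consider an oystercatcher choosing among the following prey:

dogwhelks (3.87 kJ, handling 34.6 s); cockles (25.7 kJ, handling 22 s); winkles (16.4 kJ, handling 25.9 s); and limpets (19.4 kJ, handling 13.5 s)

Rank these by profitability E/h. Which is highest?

limpets

In descending order of E/h:
limpets: 19.4/13.5 = 1.44 kJ/s
cockles: 25.7/22 = 1.17 kJ/s
winkles: 16.4/25.9 = 0.633 kJ/s
dogwhelks: 3.87/34.6 = 0.112 kJ/s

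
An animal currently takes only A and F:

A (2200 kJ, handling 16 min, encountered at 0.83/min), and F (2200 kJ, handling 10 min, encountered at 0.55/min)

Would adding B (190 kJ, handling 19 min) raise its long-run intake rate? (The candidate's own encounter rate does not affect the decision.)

No

Current rate: (0.83×2200 + 0.55×2200)/(1 + 0.83×16 + 0.55×10) = 153.5 kJ/min.
Profitability of B: 190/19 = 10 kJ/min.
10 < 153.5, so adding B would lower the average — exclude it.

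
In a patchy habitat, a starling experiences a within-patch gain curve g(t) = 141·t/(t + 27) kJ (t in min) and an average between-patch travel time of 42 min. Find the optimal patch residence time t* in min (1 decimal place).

Maximise g(t)/(T+t): set derivative to zero → g'(t)(T+t) = g(t).
g'(t) = 141·27/(t + 27)². Setting 141·27/(t+27)² = 141t/[(t+27)(42+t)] gives 27(42+t) = t(t+27), so t² = 27×42 = 1134.
t* = √1134 = 33.67 min.

33.7 min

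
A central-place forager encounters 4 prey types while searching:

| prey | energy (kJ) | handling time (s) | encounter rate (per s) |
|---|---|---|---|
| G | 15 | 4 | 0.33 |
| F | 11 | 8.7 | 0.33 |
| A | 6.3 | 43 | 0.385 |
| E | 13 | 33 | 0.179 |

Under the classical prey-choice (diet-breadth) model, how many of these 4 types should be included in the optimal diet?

Rank by E/h (kJ/s): G 3.75, F 1.26, E 0.394, A 0.147. Include each in turn until the next type's E/h falls below the running intake rate.
Rate on top 1: 2.134. F: 1.26 < 2.134 → exclude; stop.
Optimal diet: G — 1 of 4 types.

1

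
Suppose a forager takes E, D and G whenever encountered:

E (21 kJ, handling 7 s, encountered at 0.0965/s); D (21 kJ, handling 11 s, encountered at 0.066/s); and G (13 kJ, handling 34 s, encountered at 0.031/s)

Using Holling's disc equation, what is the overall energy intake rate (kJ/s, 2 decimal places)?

1.10 kJ/s

R = Σλ_iE_i / (1 + Σλ_ih_i)
Numerator: 0.0965×21 + 0.066×21 + 0.031×13 = 3.816
Denominator: 1 + 0.0965×7 + 0.066×11 + 0.031×34 = 3.455
R = 3.816/3.455 = 1.104 kJ/s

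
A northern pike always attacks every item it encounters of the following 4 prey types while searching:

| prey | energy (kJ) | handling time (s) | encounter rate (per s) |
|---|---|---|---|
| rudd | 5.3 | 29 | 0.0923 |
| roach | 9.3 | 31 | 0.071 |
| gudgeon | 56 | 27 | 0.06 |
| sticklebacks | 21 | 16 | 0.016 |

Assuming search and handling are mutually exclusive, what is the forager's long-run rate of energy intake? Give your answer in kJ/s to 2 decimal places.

Energy encountered per unit search time: 0.0923×5.3 + 0.071×9.3 + 0.06×56 + 0.016×21 = 4.845 kJ/s.
Handling time per unit search time: 0.0923×29 + 0.071×31 + 0.06×27 + 0.016×16 = 6.754.
Rate = 4.845/(1 + 6.754) = 0.6249 kJ/s.

0.62 kJ/s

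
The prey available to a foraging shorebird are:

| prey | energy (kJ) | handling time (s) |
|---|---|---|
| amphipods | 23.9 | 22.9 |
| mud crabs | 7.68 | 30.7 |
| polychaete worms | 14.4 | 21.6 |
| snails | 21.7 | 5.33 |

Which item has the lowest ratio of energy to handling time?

mud crabs

In descending order of E/h:
snails: 21.7/5.33 = 4.07 kJ/s
amphipods: 23.9/22.9 = 1.04 kJ/s
polychaete worms: 14.4/21.6 = 0.667 kJ/s
mud crabs: 7.68/30.7 = 0.25 kJ/s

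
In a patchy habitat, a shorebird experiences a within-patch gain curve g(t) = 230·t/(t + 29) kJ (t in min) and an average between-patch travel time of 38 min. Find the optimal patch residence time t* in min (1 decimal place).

33.2 min

Maximise g(t)/(T+t): set derivative to zero → g'(t)(T+t) = g(t).
g'(t) = 230·29/(t + 29)². Setting 230·29/(t+29)² = 230t/[(t+29)(38+t)] gives 29(38+t) = t(t+29), so t² = 29×38 = 1102.
t* = √1102 = 33.2 min.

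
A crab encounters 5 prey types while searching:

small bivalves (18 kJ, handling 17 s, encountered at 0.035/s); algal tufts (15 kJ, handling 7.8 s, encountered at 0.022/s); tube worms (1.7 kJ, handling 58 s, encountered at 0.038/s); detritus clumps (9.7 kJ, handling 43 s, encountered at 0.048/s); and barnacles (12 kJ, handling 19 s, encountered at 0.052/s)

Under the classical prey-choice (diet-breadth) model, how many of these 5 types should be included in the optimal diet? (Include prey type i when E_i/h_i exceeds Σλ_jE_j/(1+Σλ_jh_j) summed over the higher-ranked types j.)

Rank by E/h (kJ/s): algal tufts 1.92, small bivalves 1.06, barnacles 0.632, detritus clumps 0.226, tube worms 0.0293. Include each in turn until the next type's E/h falls below the running intake rate.
Rate on top 1: 0.2817. small bivalves: 1.06 > 0.2817 → include.
Rate on top 2: 0.5434. barnacles: 0.632 > 0.5434 → include.
Rate on top 3: 0.575. detritus clumps: 0.226 < 0.575 → exclude; stop.
Optimal diet: algal tufts, small bivalves, barnacles — 3 of 5 types.

3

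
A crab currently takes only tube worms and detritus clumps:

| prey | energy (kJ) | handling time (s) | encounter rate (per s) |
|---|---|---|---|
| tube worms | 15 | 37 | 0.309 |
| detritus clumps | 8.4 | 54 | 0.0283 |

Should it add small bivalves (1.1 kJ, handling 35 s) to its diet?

Current rate: (0.309×15 + 0.0283×8.4)/(1 + 0.309×37 + 0.0283×54) = 0.349 kJ/s.
Profitability of small bivalves: 1.1/35 = 0.03143 kJ/s.
Since 0.03143 < R, time spent handling small bivalves is better spent searching.

No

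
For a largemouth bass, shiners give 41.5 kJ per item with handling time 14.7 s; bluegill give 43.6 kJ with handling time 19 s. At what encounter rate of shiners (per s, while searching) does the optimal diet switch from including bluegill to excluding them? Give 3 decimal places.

The zero-one rule: include bluegill iff E₂/h₂ > λE₁/(1+λh₁). Equality gives the switch point.
λE₁h₂ = E₂ + λE₂h₁ ⇒ λ = E₂/(E₁h₂ − E₂h₁) = 43.6/(788.5 − 640.9) = 0.2954 per s.

0.295 per s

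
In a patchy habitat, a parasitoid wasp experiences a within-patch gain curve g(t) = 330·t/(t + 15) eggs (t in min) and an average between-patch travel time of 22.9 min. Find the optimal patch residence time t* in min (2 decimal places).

18.53 min

Maximise g(t)/(T+t): set derivative to zero → g'(t)(T+t) = g(t).
g'(t) = 330·15/(t + 15)². Setting 330·15/(t+15)² = 330t/[(t+15)(22.9+t)] gives 15(22.9+t) = t(t+15), so t² = 15×22.9 = 343.5.
t* = √343.5 = 18.53 min.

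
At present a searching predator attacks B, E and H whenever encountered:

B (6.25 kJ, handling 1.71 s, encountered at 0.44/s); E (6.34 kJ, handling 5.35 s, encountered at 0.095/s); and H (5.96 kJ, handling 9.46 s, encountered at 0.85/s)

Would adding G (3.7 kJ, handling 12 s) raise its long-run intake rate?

On B, E and H alone, R = ΣλE/(1+Σλh) = 8.418/10.3 = 0.8172 kJ/s.
G: E/h = 3.7/12 = 0.3083 kJ/s.
0.3083 < 0.8172, so adding G would lower the average — exclude it.

No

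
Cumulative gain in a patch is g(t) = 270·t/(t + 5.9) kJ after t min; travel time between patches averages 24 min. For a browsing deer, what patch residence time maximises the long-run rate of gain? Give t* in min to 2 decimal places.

Optimal t* satisfies g'(t*) = g(t*)/(T + t*).
g'(t) = 270·5.9/(t + 5.9)². Setting 270·5.9/(t+5.9)² = 270t/[(t+5.9)(24+t)] gives 5.9(24+t) = t(t+5.9), so t² = 5.9×24 = 141.6.
t* = √141.6 = 11.9 min.

11.90 min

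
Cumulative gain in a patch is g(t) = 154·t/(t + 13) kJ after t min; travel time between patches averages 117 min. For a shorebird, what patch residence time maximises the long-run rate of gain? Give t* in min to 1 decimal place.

By the marginal value theorem, leave when the instantaneous gain rate g'(t) equals the habitat-wide average g(t)/(T + t).
g'(t) = 154·13/(t + 13)². Setting 154·13/(t+13)² = 154t/[(t+13)(117+t)] gives 13(117+t) = t(t+13), so t² = 13×117 = 1521.
t* = √1521 = 39 min.

39.0 min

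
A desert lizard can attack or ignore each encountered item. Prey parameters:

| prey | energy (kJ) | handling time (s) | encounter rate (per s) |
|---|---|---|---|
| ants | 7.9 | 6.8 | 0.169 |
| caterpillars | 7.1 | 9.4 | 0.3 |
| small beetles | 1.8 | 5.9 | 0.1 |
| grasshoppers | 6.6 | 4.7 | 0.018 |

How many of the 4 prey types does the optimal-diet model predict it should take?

3

E/h in descending order: grasshoppers 1.4, ants 1.16, caterpillars 0.755, small beetles 0.305 kJ/s. The optimal diet is the largest prefix of this list for which every included type satisfies E_i/h_i > R on the types above it.
Rate on top 1: 0.1095. ants: 1.16 > 0.1095 → include.
Rate on top 2: 0.6509. caterpillars: 0.755 > 0.6509 → include.
Rate on top 3: 0.7091. small beetles: 0.305 < 0.7091 → exclude; stop.
Optimal diet: grasshoppers, ants, caterpillars — 3 of 4 types.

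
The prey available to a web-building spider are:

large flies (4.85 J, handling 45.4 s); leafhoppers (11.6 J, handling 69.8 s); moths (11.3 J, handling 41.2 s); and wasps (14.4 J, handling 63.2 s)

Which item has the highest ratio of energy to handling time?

moths

In descending order of E/h:
moths: 11.3/41.2 = 0.274 J/s
wasps: 14.4/63.2 = 0.228 J/s
leafhoppers: 11.6/69.8 = 0.166 J/s
large flies: 4.85/45.4 = 0.107 J/s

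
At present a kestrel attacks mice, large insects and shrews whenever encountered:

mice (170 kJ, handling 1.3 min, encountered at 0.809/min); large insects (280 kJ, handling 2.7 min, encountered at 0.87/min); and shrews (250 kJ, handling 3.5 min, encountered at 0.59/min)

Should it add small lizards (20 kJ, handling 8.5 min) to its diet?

No

On mice, large insects and shrews alone, R = ΣλE/(1+Σλh) = 528.6/6.466 = 81.76 kJ/min.
small lizards: E/h = 20/8.5 = 2.353 kJ/min.
2.353 < 81.76, so adding small lizards would lower the average — exclude it.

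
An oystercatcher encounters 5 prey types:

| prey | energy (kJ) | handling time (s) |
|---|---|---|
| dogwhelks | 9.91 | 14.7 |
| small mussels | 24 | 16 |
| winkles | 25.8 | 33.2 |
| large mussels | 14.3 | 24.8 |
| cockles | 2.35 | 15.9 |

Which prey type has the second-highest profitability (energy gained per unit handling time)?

winkles

In descending order of E/h:
small mussels: 24/16 = 1.5 kJ/s
winkles: 25.8/33.2 = 0.777 kJ/s
dogwhelks: 9.91/14.7 = 0.674 kJ/s
large mussels: 14.3/24.8 = 0.577 kJ/s
cockles: 2.35/15.9 = 0.148 kJ/s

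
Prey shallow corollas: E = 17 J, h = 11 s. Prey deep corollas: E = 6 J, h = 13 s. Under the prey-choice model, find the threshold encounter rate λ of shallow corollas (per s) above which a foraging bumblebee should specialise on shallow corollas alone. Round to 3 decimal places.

0.039 per s

At the threshold, the rate on shallow corollas alone equals the profitability of deep corollas: λ·17/(1 + λ·11) = 6/13 = 0.4615.
Rearranging, λ(17 − 0.4615×11) = 0.4615, so λ = 0.4615/11.92 = 0.03871 per s.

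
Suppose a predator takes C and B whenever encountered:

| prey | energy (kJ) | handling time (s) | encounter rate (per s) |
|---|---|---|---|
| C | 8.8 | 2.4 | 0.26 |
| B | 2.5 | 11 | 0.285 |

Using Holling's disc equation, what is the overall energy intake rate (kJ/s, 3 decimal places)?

R = Σλ_iE_i / (1 + Σλ_ih_i)
Numerator: 0.26×8.8 + 0.285×2.5 = 3.001
Denominator: 1 + 0.26×2.4 + 0.285×11 = 4.759
R = 3.001/4.759 = 0.6305 kJ/s

0.630 kJ/s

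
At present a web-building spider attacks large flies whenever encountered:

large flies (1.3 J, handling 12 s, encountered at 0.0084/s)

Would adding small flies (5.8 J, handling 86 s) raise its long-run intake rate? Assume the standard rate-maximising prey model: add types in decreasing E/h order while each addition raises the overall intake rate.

Yes

Current rate: (0.0084×1.3)/(1 + 0.0084×12) = 0.00992 J/s.
Profitability of small flies: 5.8/86 = 0.06744 J/s.
0.06744 > 0.00992, so adding small flies raises the average — include it.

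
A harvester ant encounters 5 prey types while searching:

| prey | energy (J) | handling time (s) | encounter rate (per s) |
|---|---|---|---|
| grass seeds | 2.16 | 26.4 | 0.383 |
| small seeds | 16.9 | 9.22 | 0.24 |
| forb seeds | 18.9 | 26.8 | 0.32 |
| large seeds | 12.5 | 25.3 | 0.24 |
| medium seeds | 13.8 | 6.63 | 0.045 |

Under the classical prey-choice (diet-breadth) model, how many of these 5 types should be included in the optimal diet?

2

Profitabilities (E/h, J/s): medium seeds 2.08, small seeds 1.83, forb seeds 0.705, large seeds 0.494, grass seeds 0.0818. Add prey in this order while the next type's profitability exceeds the intake rate on those already taken.
Rate on top 1: 0.4783. small seeds: 1.83 > 0.4783 → include.
Rate on top 2: 1.332. forb seeds: 0.705 < 1.332 → exclude; stop.
Optimal diet: medium seeds, small seeds — 2 of 5 types.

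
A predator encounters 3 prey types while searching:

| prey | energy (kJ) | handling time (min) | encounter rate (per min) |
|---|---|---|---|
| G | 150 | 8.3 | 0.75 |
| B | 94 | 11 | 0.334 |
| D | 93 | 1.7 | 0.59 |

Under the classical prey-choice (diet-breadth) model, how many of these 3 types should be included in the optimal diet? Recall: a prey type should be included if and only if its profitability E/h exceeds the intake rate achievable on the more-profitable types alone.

Profitabilities (E/h, kJ/min): D 54.7, G 18.1, B 8.55. Add prey in this order while the next type's profitability exceeds the intake rate on those already taken.
Rate on top 1: 27.39. G: 18.1 < 27.39 → exclude; stop.
Optimal diet: D — 1 of 3 types.

1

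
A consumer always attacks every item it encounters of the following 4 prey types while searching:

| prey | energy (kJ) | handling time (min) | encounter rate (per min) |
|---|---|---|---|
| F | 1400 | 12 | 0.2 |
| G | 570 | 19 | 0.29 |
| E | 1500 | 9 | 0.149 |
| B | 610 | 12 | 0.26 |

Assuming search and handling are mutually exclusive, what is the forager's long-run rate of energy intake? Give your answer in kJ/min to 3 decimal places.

61.880 kJ/min

Energy encountered per unit search time: 0.2×1400 + 0.29×570 + 0.149×1500 + 0.26×610 = 827.4 kJ/min.
Handling time per unit search time: 0.2×12 + 0.29×19 + 0.149×9 + 0.26×12 = 12.37.
Rate = 827.4/(1 + 12.37) = 61.88 kJ/min.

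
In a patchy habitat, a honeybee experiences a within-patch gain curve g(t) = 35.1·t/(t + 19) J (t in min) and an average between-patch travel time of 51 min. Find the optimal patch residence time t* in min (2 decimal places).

31.13 min

Optimal t* satisfies g'(t*) = g(t*)/(T + t*).
g'(t) = 35.1·19/(t + 19)². Setting 35.1·19/(t+19)² = 35.1t/[(t+19)(51+t)] gives 19(51+t) = t(t+19), so t² = 19×51 = 969.
t* = √969 = 31.13 min.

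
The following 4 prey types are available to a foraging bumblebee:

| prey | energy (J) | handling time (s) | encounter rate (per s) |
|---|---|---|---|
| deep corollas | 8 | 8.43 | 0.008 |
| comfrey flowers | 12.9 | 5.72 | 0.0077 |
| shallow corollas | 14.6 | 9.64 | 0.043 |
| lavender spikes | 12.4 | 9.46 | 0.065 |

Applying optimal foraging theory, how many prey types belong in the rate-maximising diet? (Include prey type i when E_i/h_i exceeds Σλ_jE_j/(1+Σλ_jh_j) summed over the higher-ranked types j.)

4

Profitabilities (E/h, J/s): comfrey flowers 2.26, shallow corollas 1.51, lavender spikes 1.31, deep corollas 0.949. Add prey in this order while the next type's profitability exceeds the intake rate on those already taken.
Rate on top 1: 0.09514. shallow corollas: 1.51 > 0.09514 → include.
Rate on top 2: 0.4985. lavender spikes: 1.31 > 0.4985 → include.
Rate on top 3: 0.7394. deep corollas: 0.949 > 0.7394 → include.
Optimal diet: comfrey flowers, shallow corollas, lavender spikes, deep corollas — 4 of 4 types.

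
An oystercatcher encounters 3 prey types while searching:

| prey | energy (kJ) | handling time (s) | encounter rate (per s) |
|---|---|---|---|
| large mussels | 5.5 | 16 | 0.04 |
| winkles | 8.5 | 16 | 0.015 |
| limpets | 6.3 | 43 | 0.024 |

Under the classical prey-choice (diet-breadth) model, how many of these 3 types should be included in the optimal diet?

E/h in descending order: winkles 0.531, large mussels 0.344, limpets 0.147 kJ/s. The optimal diet is the largest prefix of this list for which every included type satisfies E_i/h_i > R on the types above it.
Rate on top 1: 0.1028. large mussels: 0.344 > 0.1028 → include.
Rate on top 2: 0.1848. limpets: 0.147 < 0.1848 → exclude; stop.
Optimal diet: winkles, large mussels — 2 of 3 types.

2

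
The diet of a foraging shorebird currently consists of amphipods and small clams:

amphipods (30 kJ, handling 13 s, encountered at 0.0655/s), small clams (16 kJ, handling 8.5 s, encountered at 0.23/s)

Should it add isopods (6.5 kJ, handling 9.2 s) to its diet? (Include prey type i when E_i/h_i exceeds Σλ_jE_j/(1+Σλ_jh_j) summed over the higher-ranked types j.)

No

On amphipods and small clams alone, R = ΣλE/(1+Σλh) = 5.645/3.807 = 1.483 kJ/s.
Profitability of isopods: 6.5/9.2 = 0.7065 kJ/s.
Since 0.7065 < R, time spent handling isopods is better spent searching.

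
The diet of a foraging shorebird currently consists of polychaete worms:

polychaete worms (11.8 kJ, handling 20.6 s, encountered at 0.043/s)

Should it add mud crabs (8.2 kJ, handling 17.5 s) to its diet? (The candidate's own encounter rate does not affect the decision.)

On polychaete worms alone, R = ΣλE/(1+Σλh) = 0.5074/1.886 = 0.2691 kJ/s.
mud crabs: E/h = 8.2/17.5 = 0.4686 kJ/s.
Since 0.4686 > R, including mud crabs increases the long-run rate.

Yes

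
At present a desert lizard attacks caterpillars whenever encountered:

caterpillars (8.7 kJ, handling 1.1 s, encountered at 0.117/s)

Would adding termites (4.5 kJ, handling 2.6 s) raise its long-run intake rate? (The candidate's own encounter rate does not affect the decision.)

Intake rate on the current diet: R = (0.117×8.7) / (1 + 0.117×1.1) = 1.018/1.129 = 0.9018 kJ/s.
termites: E/h = 4.5/2.6 = 1.731 kJ/s.
Since 1.731 > R, including termites increases the long-run rate.

Yes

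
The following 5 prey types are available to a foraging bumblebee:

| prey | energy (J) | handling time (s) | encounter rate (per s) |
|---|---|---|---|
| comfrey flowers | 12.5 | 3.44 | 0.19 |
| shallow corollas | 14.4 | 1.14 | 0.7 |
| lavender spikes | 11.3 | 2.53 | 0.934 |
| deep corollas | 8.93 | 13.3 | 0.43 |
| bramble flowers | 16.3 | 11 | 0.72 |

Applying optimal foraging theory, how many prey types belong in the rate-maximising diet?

1

E/h in descending order: shallow corollas 12.6, lavender spikes 4.47, comfrey flowers 3.63, bramble flowers 1.48, deep corollas 0.671 J/s. The optimal diet is the largest prefix of this list for which every included type satisfies E_i/h_i > R on the types above it.
Rate on top 1: 5.606. lavender spikes: 4.47 < 5.606 → exclude; stop.
Optimal diet: shallow corollas — 1 of 5 types.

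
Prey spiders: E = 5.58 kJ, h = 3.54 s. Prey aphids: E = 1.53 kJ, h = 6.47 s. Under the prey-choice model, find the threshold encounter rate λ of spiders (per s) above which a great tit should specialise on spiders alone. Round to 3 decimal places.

Drop aphids once their profitability E₂/h₂ falls below the rate achievable on spiders alone: E₂/h₂ = λE₁/(1 + λh₁).
Solve for λ: λE₁h₂ = E₂(1 + λh₁) → λ(E₁h₂ − E₂h₁) = E₂ → λ = E₂/(E₁h₂ − E₂h₁).
λ = 1.53/(5.58×6.47 − 1.53×3.54) = 1.53/30.69 = 0.04986 per s.

0.050 per s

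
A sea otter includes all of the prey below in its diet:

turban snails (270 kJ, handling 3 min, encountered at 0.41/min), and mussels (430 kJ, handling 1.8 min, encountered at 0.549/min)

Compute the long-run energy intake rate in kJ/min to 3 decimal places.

107.753 kJ/min

R = Σλ_iE_i / (1 + Σλ_ih_i)
Numerator: 0.41×270 + 0.549×430 = 346.8
Denominator: 1 + 0.41×3 + 0.549×1.8 = 3.218
R = 346.8/3.218 = 107.8 kJ/min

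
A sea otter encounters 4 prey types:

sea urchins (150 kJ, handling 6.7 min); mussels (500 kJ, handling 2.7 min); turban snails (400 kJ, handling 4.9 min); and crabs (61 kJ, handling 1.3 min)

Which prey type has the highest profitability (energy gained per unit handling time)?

mussels

Profitability E/h (kJ/min): sea urchins = 150/6.7 = 22.4, mussels = 500/2.7 = 185, turban snails = 400/4.9 = 81.6, crabs = 61/1.3 = 46.9.
Ranked: mussels > turban snails > crabs > sea urchins.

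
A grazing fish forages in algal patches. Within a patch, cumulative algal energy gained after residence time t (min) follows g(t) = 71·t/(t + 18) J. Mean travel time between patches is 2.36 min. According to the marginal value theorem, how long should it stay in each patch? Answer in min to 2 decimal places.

Optimal t* satisfies g'(t*) = g(t*)/(T + t*).
g'(t) = 71·18/(t + 18)². Setting 71·18/(t+18)² = 71t/[(t+18)(2.36+t)] gives 18(2.36+t) = t(t+18), so t² = 18×2.36 = 42.48.
t* = √42.48 = 6.518 min.

6.52 min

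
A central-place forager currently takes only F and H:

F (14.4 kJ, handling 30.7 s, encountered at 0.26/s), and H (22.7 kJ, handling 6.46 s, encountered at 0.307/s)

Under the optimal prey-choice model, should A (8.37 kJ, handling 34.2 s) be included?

On F and H alone, R = ΣλE/(1+Σλh) = 10.71/10.97 = 0.977 kJ/s.
Profitability of A: 8.37/34.2 = 0.2447 kJ/s.
0.2447 < 0.977, so adding A would lower the average — exclude it.

No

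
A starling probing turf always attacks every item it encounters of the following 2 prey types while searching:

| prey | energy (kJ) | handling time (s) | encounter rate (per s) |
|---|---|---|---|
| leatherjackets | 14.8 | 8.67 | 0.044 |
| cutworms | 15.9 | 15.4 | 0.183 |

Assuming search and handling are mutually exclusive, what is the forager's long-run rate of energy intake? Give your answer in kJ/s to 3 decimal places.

Energy encountered per unit search time: 0.044×14.8 + 0.183×15.9 = 3.561 kJ/s.
Handling time per unit search time: 0.044×8.67 + 0.183×15.4 = 3.2.
Rate = 3.561/(1 + 3.2) = 0.8479 kJ/s.

0.848 kJ/s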